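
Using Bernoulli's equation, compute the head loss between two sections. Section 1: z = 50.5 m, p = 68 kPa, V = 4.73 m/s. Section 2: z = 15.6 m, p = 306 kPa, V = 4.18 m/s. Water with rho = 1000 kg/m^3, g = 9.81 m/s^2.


Total head at each section: H = z + p/(rho*g) + V^2/(2g).
H1 = 50.5 + 68*1000/(1000*9.81) + 4.73^2/(2*9.81)
   = 50.5 + 6.932 + 1.1403
   = 58.572 m.
H2 = 15.6 + 306*1000/(1000*9.81) + 4.18^2/(2*9.81)
   = 15.6 + 31.193 + 0.8905
   = 47.683 m.
h_L = H1 - H2 = 58.572 - 47.683 = 10.889 m.

10.889


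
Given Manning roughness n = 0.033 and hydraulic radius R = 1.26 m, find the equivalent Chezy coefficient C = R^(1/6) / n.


The Chezy coefficient relates to Manning's n through C = R^(1/6) / n.
R^(1/6) = 1.26^(1/6) = 1.03927.
C = 1.03927 / 0.033 = 31.49 m^(1/2)/s.

31.49


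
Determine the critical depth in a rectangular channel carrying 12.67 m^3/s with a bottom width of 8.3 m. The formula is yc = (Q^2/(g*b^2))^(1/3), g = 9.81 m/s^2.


Using yc = (Q^2 / (g * b^2))^(1/3):
Q^2 = 12.67^2 = 160.53.
g * b^2 = 9.81 * 8.3^2 = 9.81 * 68.89 = 675.81.
Q^2 / (g*b^2) = 160.53 / 675.81 = 0.2375.
yc = 0.2375^(1/3) = 0.6193 m.

0.6193


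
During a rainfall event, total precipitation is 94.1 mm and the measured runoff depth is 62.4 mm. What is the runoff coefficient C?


The runoff coefficient C = runoff depth / rainfall depth.
C = 62.4 / 94.1
  = 0.6631.

0.6631


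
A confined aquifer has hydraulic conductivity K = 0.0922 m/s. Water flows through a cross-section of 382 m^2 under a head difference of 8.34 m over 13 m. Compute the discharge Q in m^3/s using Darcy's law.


Darcy's law: Q = K * A * i, where i = dh/L.
Hydraulic gradient i = 8.34 / 13 = 0.641538.
Q = 0.0922 * 382 * 0.641538
  = 22.5952 m^3/s.

22.5952


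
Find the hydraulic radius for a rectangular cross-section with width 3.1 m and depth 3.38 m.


For a rectangular section:
Flow area A = b * y = 3.1 * 3.38 = 10.48 m^2.
Wetted perimeter P = b + 2y = 3.1 + 2*3.38 = 9.86 m.
Hydraulic radius R = A/P = 10.48 / 9.86 = 1.0627 m.

1.0627


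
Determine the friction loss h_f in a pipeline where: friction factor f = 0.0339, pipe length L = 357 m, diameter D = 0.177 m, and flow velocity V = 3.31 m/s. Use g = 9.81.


Darcy-Weisbach equation: h_f = f * (L/D) * V^2/(2g).
f * L/D = 0.0339 * 357/0.177 = 68.3746.
V^2/(2g) = 3.31^2 / (2*9.81) = 10.9561 / 19.62 = 0.5584 m.
h_f = 68.3746 * 0.5584 = 38.181 m.

38.181


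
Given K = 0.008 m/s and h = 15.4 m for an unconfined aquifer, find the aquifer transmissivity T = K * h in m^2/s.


Transmissivity is defined as T = K * h.
T = 0.008 * 15.4
  = 0.1232 m^2/s.

0.1232


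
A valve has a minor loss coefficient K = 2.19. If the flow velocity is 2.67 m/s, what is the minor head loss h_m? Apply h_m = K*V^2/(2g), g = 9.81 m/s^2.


Minor loss formula: h_m = K * V^2/(2g).
V^2 = 2.67^2 = 7.1289.
V^2/(2g) = 7.1289 / 19.62 = 0.3633 m.
h_m = 2.19 * 0.3633 = 0.7957 m.

0.7957


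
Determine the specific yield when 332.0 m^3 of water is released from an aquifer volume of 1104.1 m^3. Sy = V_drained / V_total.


Specific yield Sy = Volume drained / Total volume.
Sy = 332.0 / 1104.1
   = 0.3007.

0.3007


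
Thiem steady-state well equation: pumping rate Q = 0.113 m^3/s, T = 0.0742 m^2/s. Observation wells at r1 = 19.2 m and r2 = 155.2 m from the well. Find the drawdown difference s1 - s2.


Thiem equation: s1 - s2 = Q/(2*pi*T) * ln(r2/r1).
ln(r2/r1) = ln(155.2/19.2) = 2.0898.
Q/(2*pi*T) = 0.113 / (2*pi*0.0742) = 0.113 / 0.4662 = 0.2424.
s1 - s2 = 0.2424 * 2.0898 = 0.5065 m.

0.5065


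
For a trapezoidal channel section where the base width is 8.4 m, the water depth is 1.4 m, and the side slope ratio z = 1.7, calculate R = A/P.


For a trapezoidal section with side slope z:
A = (b + z*y)*y = (8.4 + 1.7*1.4)*1.4 = 15.092 m^2.
P = b + 2*y*sqrt(1 + z^2) = 8.4 + 2*1.4*sqrt(1 + 1.7^2) = 13.922 m.
R = A/P = 15.092 / 13.922 = 1.084 m.

1.084


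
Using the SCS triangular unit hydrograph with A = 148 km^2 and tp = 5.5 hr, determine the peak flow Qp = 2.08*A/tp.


SCS formula: Qp = 2.08 * A / tp.
Qp = 2.08 * 148 / 5.5
   = 307.84 / 5.5
   = 55.97 m^3/s per cm.

55.97


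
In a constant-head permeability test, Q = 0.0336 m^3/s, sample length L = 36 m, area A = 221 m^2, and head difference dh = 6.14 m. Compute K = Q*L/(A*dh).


From K = Q*L / (A*dh):
Numerator: Q*L = 0.0336 * 36 = 1.2096.
Denominator: A*dh = 221 * 6.14 = 1356.94.
K = 1.2096 / 1356.94 = 0.000891 m/s.

0.000891


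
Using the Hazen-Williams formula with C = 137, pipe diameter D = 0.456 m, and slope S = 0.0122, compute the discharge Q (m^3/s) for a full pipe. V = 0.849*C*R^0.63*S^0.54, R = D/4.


For a full circular pipe, R = D/4 = 0.456/4 = 0.114 m.
V = 0.849 * 137 * 0.114^0.63 * 0.0122^0.54
  = 0.849 * 137 * 0.254595 * 0.092605
  = 2.7423 m/s.
Pipe area A = pi*D^2/4 = pi*0.456^2/4 = 0.1633 m^2.
Q = A * V = 0.1633 * 2.7423 = 0.4478 m^3/s.

0.4478


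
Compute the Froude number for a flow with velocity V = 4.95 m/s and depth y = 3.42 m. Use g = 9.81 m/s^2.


The Froude number is defined as Fr = V / sqrt(g*y).
g*y = 9.81 * 3.42 = 33.5502.
sqrt(g*y) = sqrt(33.5502) = 5.7923.
Fr = 4.95 / 5.7923 = 0.8546.

0.8546


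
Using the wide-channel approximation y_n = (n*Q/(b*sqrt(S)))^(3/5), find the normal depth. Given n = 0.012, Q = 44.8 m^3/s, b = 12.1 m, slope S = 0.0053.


We use the wide-channel approximation y_n = (n*Q/(b*sqrt(S)))^(3/5).
sqrt(S) = sqrt(0.0053) = 0.072801.
Numerator: n*Q = 0.012 * 44.8 = 0.5376.
Denominator: b*sqrt(S) = 12.1 * 0.072801 = 0.880892.
arg = 0.6103.
y_n = 0.6103^(3/5) = 0.7436 m.

0.7436


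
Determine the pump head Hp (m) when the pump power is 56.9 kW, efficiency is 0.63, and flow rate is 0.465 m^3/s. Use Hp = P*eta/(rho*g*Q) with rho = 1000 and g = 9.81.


Pump head formula: Hp = P * eta / (rho * g * Q).
Numerator: P * eta = 56.9 * 1000 * 0.63 = 35847.0 W.
Denominator: rho * g * Q = 1000 * 9.81 * 0.465 = 4561.65.
Hp = 35847.0 / 4561.65 = 7.86 m.

7.86


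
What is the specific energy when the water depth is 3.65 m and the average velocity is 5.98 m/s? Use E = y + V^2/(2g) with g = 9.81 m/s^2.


Specific energy E = y + V^2/(2g).
Velocity head = V^2/(2g) = 5.98^2 / (2*9.81) = 35.7604 / 19.62 = 1.8227 m.
E = 3.65 + 1.8227 = 5.4727 m.

5.4727


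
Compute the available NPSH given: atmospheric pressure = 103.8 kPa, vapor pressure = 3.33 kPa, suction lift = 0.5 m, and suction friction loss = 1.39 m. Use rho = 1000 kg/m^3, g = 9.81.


NPSHa = p_atm/(rho*g) - z_s - hf_s - p_vap/(rho*g).
p_atm/(rho*g) = 103.8*1000 / (1000*9.81) = 10.581 m.
p_vap/(rho*g) = 3.33*1000 / (1000*9.81) = 0.339 m.
NPSHa = 10.581 - 0.5 - 1.39 - 0.339
      = 8.35 m.

8.35


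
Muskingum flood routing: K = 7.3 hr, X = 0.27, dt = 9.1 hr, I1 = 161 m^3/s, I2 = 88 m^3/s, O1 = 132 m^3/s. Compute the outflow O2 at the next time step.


Muskingum coefficients:
denom = 2*K*(1-X) + dt = 2*7.3*(1-0.27) + 9.1 = 19.758.
C0 = (dt - 2*K*X)/denom = (9.1 - 2*7.3*0.27)/19.758 = 0.2611.
C1 = (dt + 2*K*X)/denom = (9.1 + 2*7.3*0.27)/19.758 = 0.6601.
C2 = (2*K*(1-X) - dt)/denom = 0.0789.
O2 = C0*I2 + C1*I1 + C2*O1
   = 0.2611*88 + 0.6601*161 + 0.0789*132
   = 139.66 m^3/s.

139.66


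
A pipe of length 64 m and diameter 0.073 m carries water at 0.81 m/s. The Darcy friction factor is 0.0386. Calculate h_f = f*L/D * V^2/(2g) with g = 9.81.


Darcy-Weisbach equation: h_f = f * (L/D) * V^2/(2g).
f * L/D = 0.0386 * 64/0.073 = 33.8411.
V^2/(2g) = 0.81^2 / (2*9.81) = 0.6561 / 19.62 = 0.0334 m.
h_f = 33.8411 * 0.0334 = 1.132 m.

1.132


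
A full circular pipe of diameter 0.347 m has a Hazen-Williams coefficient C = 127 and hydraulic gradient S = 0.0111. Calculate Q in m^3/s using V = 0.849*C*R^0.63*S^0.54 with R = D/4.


For a full circular pipe, R = D/4 = 0.347/4 = 0.0867 m.
V = 0.849 * 127 * 0.0867^0.63 * 0.0111^0.54
  = 0.849 * 127 * 0.214343 * 0.087998
  = 2.0337 m/s.
Pipe area A = pi*D^2/4 = pi*0.347^2/4 = 0.0946 m^2.
Q = A * V = 0.0946 * 2.0337 = 0.1923 m^3/s.

0.1923


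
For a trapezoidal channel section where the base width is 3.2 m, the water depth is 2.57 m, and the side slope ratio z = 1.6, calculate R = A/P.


For a trapezoidal section with side slope z:
A = (b + z*y)*y = (3.2 + 1.6*2.57)*2.57 = 18.792 m^2.
P = b + 2*y*sqrt(1 + z^2) = 3.2 + 2*2.57*sqrt(1 + 1.6^2) = 12.898 m.
R = A/P = 18.792 / 12.898 = 1.4569 m.

1.4569


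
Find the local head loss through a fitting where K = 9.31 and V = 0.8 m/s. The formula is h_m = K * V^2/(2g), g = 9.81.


Minor loss formula: h_m = K * V^2/(2g).
V^2 = 0.8^2 = 0.64.
V^2/(2g) = 0.64 / 19.62 = 0.0326 m.
h_m = 9.31 * 0.0326 = 0.3037 m.

0.3037


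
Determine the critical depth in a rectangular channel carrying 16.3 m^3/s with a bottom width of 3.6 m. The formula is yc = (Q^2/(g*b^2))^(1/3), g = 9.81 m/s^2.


Using yc = (Q^2 / (g * b^2))^(1/3):
Q^2 = 16.3^2 = 265.69.
g * b^2 = 9.81 * 3.6^2 = 9.81 * 12.96 = 127.14.
Q^2 / (g*b^2) = 265.69 / 127.14 = 2.0897.
yc = 2.0897^(1/3) = 1.2785 m.

1.2785


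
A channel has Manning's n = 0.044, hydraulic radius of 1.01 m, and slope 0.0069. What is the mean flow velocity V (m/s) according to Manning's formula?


Manning's equation gives V = (1/n) * R^(2/3) * S^(1/2).
First, compute R^(2/3) = 1.01^(2/3) = 1.0067.
Next, S^(1/2) = 0.0069^(1/2) = 0.083066.
Then 1/n = 1/0.044 = 22.73.
V = 22.73 * 1.0067 * 0.083066 = 1.9004 m/s.

1.9004


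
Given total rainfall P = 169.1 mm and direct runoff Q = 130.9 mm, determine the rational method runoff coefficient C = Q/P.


The runoff coefficient C = runoff depth / rainfall depth.
C = 130.9 / 169.1
  = 0.7741.

0.7741


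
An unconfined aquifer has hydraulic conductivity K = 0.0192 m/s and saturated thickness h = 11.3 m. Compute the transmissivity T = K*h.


Transmissivity is defined as T = K * h.
T = 0.0192 * 11.3
  = 0.217 m^2/s.

0.217


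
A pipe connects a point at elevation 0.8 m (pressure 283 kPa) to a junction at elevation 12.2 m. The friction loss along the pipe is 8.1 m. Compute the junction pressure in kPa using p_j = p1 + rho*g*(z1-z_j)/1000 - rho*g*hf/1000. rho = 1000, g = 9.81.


Junction pressure: p_j = p1 + rho*g*(z1 - z_j)/1000 - rho*g*hf/1000.
Elevation term = 1000*9.81*(0.8 - 12.2)/1000 = -111.834 kPa.
Friction term = 1000*9.81*8.1/1000 = 79.461 kPa.
p_j = 283 + -111.834 - 79.461 = 91.7 kPa.

91.7


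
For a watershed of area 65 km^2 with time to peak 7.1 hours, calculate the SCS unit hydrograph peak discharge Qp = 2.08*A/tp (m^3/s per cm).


SCS formula: Qp = 2.08 * A / tp.
Qp = 2.08 * 65 / 7.1
   = 135.2 / 7.1
   = 19.04 m^3/s per cm.

19.04


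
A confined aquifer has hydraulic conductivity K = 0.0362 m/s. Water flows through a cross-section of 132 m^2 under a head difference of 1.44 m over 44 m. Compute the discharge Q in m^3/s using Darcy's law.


Darcy's law: Q = K * A * i, where i = dh/L.
Hydraulic gradient i = 1.44 / 44 = 0.032727.
Q = 0.0362 * 132 * 0.032727
  = 0.1564 m^3/s.

0.1564


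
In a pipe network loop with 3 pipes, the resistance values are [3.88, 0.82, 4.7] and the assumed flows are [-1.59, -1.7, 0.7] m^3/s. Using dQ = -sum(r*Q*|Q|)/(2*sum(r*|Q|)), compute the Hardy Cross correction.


Numerator terms (r*Q*|Q|): 3.88*-1.59*|-1.59| = -9.809; 0.82*-1.7*|-1.7| = -2.3698; 4.7*0.7*|0.7| = 2.303.
Sum of numerator = -9.8758.
Denominator terms (r*|Q|): 3.88*|-1.59| = 6.1692; 0.82*|-1.7| = 1.394; 4.7*|0.7| = 3.29.
2 * sum of denominator = 2 * 10.8532 = 21.7064.
dQ = --9.8758 / 21.7064 = 0.455 m^3/s.

0.455


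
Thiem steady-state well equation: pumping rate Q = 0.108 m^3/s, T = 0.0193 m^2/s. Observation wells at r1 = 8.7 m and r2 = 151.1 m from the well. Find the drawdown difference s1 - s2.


Thiem equation: s1 - s2 = Q/(2*pi*T) * ln(r2/r1).
ln(r2/r1) = ln(151.1/8.7) = 2.8546.
Q/(2*pi*T) = 0.108 / (2*pi*0.0193) = 0.108 / 0.1213 = 0.8906.
s1 - s2 = 0.8906 * 2.8546 = 2.5423 m.

2.5423


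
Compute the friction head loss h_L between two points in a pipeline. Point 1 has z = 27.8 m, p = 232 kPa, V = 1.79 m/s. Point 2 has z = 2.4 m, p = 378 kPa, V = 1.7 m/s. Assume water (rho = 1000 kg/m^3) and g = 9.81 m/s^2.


Total head at each section: H = z + p/(rho*g) + V^2/(2g).
H1 = 27.8 + 232*1000/(1000*9.81) + 1.79^2/(2*9.81)
   = 27.8 + 23.649 + 0.1633
   = 51.613 m.
H2 = 2.4 + 378*1000/(1000*9.81) + 1.7^2/(2*9.81)
   = 2.4 + 38.532 + 0.1473
   = 41.079 m.
h_L = H1 - H2 = 51.613 - 41.079 = 10.533 m.

10.533


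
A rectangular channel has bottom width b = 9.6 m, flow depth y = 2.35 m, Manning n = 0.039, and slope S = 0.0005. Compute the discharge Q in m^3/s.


For a rectangular channel, the cross-sectional area A = b * y = 9.6 * 2.35 = 22.56 m^2.
The wetted perimeter P = b + 2y = 9.6 + 2*2.35 = 14.3 m.
Hydraulic radius R = A/P = 22.56/14.3 = 1.5776 m.
Velocity V = (1/n)*R^(2/3)*S^(1/2) = (1/0.039)*1.5776^(2/3)*0.0005^(1/2) = 0.777 m/s.
Discharge Q = A * V = 22.56 * 0.777 = 17.529 m^3/s.

17.529


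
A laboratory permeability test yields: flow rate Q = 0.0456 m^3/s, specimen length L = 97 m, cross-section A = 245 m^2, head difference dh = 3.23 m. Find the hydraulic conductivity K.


From K = Q*L / (A*dh):
Numerator: Q*L = 0.0456 * 97 = 4.4232.
Denominator: A*dh = 245 * 3.23 = 791.35.
K = 4.4232 / 791.35 = 0.005589 m/s.

0.005589


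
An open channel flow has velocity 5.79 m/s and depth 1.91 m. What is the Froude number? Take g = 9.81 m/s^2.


The Froude number is defined as Fr = V / sqrt(g*y).
g*y = 9.81 * 1.91 = 18.7371.
sqrt(g*y) = sqrt(18.7371) = 4.3286.
Fr = 5.79 / 4.3286 = 1.3376.

1.3376


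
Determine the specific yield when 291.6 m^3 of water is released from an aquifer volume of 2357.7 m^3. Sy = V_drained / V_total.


Specific yield Sy = Volume drained / Total volume.
Sy = 291.6 / 2357.7
   = 0.1237.

0.1237


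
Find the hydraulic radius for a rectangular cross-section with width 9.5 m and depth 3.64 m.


For a rectangular section:
Flow area A = b * y = 9.5 * 3.64 = 34.58 m^2.
Wetted perimeter P = b + 2y = 9.5 + 2*3.64 = 16.78 m.
Hydraulic radius R = A/P = 34.58 / 16.78 = 2.0608 m.

2.0608


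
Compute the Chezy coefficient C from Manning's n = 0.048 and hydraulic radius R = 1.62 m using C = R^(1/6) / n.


The Chezy coefficient relates to Manning's n through C = R^(1/6) / n.
R^(1/6) = 1.62^(1/6) = 1.083725.
C = 1.083725 / 0.048 = 22.58 m^(1/2)/s.

22.58


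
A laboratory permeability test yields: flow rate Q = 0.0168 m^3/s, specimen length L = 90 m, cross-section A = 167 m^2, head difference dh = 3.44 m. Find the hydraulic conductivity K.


From K = Q*L / (A*dh):
Numerator: Q*L = 0.0168 * 90 = 1.512.
Denominator: A*dh = 167 * 3.44 = 574.48.
K = 1.512 / 574.48 = 0.002632 m/s.

0.002632


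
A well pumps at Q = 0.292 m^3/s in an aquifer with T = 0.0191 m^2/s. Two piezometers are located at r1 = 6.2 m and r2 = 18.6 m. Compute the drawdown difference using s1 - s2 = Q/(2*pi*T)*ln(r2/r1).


Thiem equation: s1 - s2 = Q/(2*pi*T) * ln(r2/r1).
ln(r2/r1) = ln(18.6/6.2) = 1.0986.
Q/(2*pi*T) = 0.292 / (2*pi*0.0191) = 0.292 / 0.12 = 2.4332.
s1 - s2 = 2.4332 * 1.0986 = 2.6731 m.

2.6731


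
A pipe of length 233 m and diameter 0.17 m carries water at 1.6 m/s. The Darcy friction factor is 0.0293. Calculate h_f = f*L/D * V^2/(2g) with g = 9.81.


Darcy-Weisbach equation: h_f = f * (L/D) * V^2/(2g).
f * L/D = 0.0293 * 233/0.17 = 40.1582.
V^2/(2g) = 1.6^2 / (2*9.81) = 2.56 / 19.62 = 0.1305 m.
h_f = 40.1582 * 0.1305 = 5.24 m.

5.24


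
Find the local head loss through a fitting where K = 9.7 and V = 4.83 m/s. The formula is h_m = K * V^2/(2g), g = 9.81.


Minor loss formula: h_m = K * V^2/(2g).
V^2 = 4.83^2 = 23.3289.
V^2/(2g) = 23.3289 / 19.62 = 1.189 m.
h_m = 9.7 * 1.189 = 11.5337 m.

11.5337


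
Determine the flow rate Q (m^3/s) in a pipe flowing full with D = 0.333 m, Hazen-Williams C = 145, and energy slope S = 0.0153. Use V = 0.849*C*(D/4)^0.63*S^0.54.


For a full circular pipe, R = D/4 = 0.333/4 = 0.0833 m.
V = 0.849 * 145 * 0.0833^0.63 * 0.0153^0.54
  = 0.849 * 145 * 0.208854 * 0.104649
  = 2.6906 m/s.
Pipe area A = pi*D^2/4 = pi*0.333^2/4 = 0.0871 m^2.
Q = A * V = 0.0871 * 2.6906 = 0.2343 m^3/s.

0.2343


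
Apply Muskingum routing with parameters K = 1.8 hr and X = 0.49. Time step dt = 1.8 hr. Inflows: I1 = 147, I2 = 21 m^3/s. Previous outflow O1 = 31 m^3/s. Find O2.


Muskingum coefficients:
denom = 2*K*(1-X) + dt = 2*1.8*(1-0.49) + 1.8 = 3.636.
C0 = (dt - 2*K*X)/denom = (1.8 - 2*1.8*0.49)/3.636 = 0.0099.
C1 = (dt + 2*K*X)/denom = (1.8 + 2*1.8*0.49)/3.636 = 0.9802.
C2 = (2*K*(1-X) - dt)/denom = 0.0099.
O2 = C0*I2 + C1*I1 + C2*O1
   = 0.0099*21 + 0.9802*147 + 0.0099*31
   = 144.6 m^3/s.

144.6


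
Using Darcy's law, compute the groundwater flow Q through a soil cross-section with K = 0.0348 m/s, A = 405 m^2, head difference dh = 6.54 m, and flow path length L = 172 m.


Darcy's law: Q = K * A * i, where i = dh/L.
Hydraulic gradient i = 6.54 / 172 = 0.038023.
Q = 0.0348 * 405 * 0.038023
  = 0.5359 m^3/s.

0.5359


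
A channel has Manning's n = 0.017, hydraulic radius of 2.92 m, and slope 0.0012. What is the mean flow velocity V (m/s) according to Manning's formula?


Manning's equation gives V = (1/n) * R^(2/3) * S^(1/2).
First, compute R^(2/3) = 2.92^(2/3) = 2.0429.
Next, S^(1/2) = 0.0012^(1/2) = 0.034641.
Then 1/n = 1/0.017 = 58.82.
V = 58.82 * 2.0429 * 0.034641 = 4.1629 m/s.

4.1629


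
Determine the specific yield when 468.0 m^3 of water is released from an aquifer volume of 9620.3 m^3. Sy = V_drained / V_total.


Specific yield Sy = Volume drained / Total volume.
Sy = 468.0 / 9620.3
   = 0.0486.

0.0486


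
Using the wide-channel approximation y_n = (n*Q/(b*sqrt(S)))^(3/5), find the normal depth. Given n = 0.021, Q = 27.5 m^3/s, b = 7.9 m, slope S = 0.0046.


We use the wide-channel approximation y_n = (n*Q/(b*sqrt(S)))^(3/5).
sqrt(S) = sqrt(0.0046) = 0.067823.
Numerator: n*Q = 0.021 * 27.5 = 0.5775.
Denominator: b*sqrt(S) = 7.9 * 0.067823 = 0.535802.
arg = 1.0778.
y_n = 1.0778^(3/5) = 1.046 m.

1.046


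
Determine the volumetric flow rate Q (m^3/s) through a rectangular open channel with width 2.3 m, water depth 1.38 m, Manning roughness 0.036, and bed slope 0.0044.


For a rectangular channel, the cross-sectional area A = b * y = 2.3 * 1.38 = 3.17 m^2.
The wetted perimeter P = b + 2y = 2.3 + 2*1.38 = 5.06 m.
Hydraulic radius R = A/P = 3.17/5.06 = 0.6273 m.
Velocity V = (1/n)*R^(2/3)*S^(1/2) = (1/0.036)*0.6273^(2/3)*0.0044^(1/2) = 1.3502 m/s.
Discharge Q = A * V = 3.17 * 1.3502 = 4.286 m^3/s.

4.286


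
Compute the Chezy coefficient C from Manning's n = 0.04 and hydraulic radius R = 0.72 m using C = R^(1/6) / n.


The Chezy coefficient relates to Manning's n through C = R^(1/6) / n.
R^(1/6) = 0.72^(1/6) = 0.946721.
C = 0.946721 / 0.04 = 23.67 m^(1/2)/s.

23.67


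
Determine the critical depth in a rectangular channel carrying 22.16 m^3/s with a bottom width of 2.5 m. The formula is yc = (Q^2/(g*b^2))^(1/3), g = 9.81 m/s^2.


Using yc = (Q^2 / (g * b^2))^(1/3):
Q^2 = 22.16^2 = 491.07.
g * b^2 = 9.81 * 2.5^2 = 9.81 * 6.25 = 61.31.
Q^2 / (g*b^2) = 491.07 / 61.31 = 8.0096.
yc = 8.0096^(1/3) = 2.0008 m.

2.0008


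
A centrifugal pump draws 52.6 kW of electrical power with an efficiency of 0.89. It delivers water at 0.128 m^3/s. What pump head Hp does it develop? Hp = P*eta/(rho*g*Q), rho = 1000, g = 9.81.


Pump head formula: Hp = P * eta / (rho * g * Q).
Numerator: P * eta = 52.6 * 1000 * 0.89 = 46814.0 W.
Denominator: rho * g * Q = 1000 * 9.81 * 0.128 = 1255.68.
Hp = 46814.0 / 1255.68 = 37.28 m.

37.28


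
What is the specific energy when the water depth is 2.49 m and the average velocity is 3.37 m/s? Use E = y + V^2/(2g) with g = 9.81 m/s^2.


Specific energy E = y + V^2/(2g).
Velocity head = V^2/(2g) = 3.37^2 / (2*9.81) = 11.3569 / 19.62 = 0.5788 m.
E = 2.49 + 0.5788 = 3.0688 m.

3.0688


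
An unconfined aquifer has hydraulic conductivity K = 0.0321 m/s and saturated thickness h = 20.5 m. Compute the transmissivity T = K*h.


Transmissivity is defined as T = K * h.
T = 0.0321 * 20.5
  = 0.658 m^2/s.

0.658


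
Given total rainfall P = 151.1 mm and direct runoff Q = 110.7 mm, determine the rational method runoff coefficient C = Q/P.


The runoff coefficient C = runoff depth / rainfall depth.
C = 110.7 / 151.1
  = 0.7326.

0.7326


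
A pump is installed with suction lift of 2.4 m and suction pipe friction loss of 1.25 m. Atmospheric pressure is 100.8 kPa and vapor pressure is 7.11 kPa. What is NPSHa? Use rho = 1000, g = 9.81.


NPSHa = p_atm/(rho*g) - z_s - hf_s - p_vap/(rho*g).
p_atm/(rho*g) = 100.8*1000 / (1000*9.81) = 10.275 m.
p_vap/(rho*g) = 7.11*1000 / (1000*9.81) = 0.725 m.
NPSHa = 10.275 - 2.4 - 1.25 - 0.725
      = 5.9 m.

5.9


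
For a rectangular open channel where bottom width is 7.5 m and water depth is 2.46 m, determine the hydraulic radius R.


For a rectangular section:
Flow area A = b * y = 7.5 * 2.46 = 18.45 m^2.
Wetted perimeter P = b + 2y = 7.5 + 2*2.46 = 12.42 m.
Hydraulic radius R = A/P = 18.45 / 12.42 = 1.4855 m.

1.4855


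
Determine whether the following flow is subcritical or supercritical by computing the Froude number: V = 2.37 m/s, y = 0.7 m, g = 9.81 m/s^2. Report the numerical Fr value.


The Froude number is defined as Fr = V / sqrt(g*y).
g*y = 9.81 * 0.7 = 6.867.
sqrt(g*y) = sqrt(6.867) = 2.6205.
Fr = 2.37 / 2.6205 = 0.9044.
Since Fr < 1, the flow is subcritical.

0.9044


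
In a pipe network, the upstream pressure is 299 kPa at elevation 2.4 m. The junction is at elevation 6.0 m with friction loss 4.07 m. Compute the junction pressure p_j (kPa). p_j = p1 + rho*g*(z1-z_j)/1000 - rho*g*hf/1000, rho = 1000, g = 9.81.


Junction pressure: p_j = p1 + rho*g*(z1 - z_j)/1000 - rho*g*hf/1000.
Elevation term = 1000*9.81*(2.4 - 6.0)/1000 = -35.316 kPa.
Friction term = 1000*9.81*4.07/1000 = 39.927 kPa.
p_j = 299 + -35.316 - 39.927 = 223.76 kPa.

223.76


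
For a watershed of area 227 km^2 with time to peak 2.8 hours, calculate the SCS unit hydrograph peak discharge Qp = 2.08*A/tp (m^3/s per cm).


SCS formula: Qp = 2.08 * A / tp.
Qp = 2.08 * 227 / 2.8
   = 472.16 / 2.8
   = 168.63 m^3/s per cm.

168.63


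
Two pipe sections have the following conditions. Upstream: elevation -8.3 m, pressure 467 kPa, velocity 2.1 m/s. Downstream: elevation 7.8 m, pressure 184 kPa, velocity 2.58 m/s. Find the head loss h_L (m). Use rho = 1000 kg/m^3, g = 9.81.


Total head at each section: H = z + p/(rho*g) + V^2/(2g).
H1 = -8.3 + 467*1000/(1000*9.81) + 2.1^2/(2*9.81)
   = -8.3 + 47.604 + 0.2248
   = 39.529 m.
H2 = 7.8 + 184*1000/(1000*9.81) + 2.58^2/(2*9.81)
   = 7.8 + 18.756 + 0.3393
   = 26.896 m.
h_L = H1 - H2 = 39.529 - 26.896 = 12.634 m.

12.634


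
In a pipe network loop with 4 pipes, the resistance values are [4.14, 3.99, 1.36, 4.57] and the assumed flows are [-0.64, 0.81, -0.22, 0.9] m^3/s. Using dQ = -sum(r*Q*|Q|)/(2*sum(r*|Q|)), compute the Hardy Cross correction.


Numerator terms (r*Q*|Q|): 4.14*-0.64*|-0.64| = -1.6957; 3.99*0.81*|0.81| = 2.6178; 1.36*-0.22*|-0.22| = -0.0658; 4.57*0.9*|0.9| = 3.7017.
Sum of numerator = 4.558.
Denominator terms (r*|Q|): 4.14*|-0.64| = 2.6496; 3.99*|0.81| = 3.2319; 1.36*|-0.22| = 0.2992; 4.57*|0.9| = 4.113.
2 * sum of denominator = 2 * 10.2937 = 20.5874.
dQ = -4.558 / 20.5874 = -0.2214 m^3/s.

-0.2214


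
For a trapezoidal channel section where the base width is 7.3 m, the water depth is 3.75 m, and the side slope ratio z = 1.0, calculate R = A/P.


For a trapezoidal section with side slope z:
A = (b + z*y)*y = (7.3 + 1.0*3.75)*3.75 = 41.438 m^2.
P = b + 2*y*sqrt(1 + z^2) = 7.3 + 2*3.75*sqrt(1 + 1.0^2) = 17.907 m.
R = A/P = 41.438 / 17.907 = 2.3141 m.

2.3141


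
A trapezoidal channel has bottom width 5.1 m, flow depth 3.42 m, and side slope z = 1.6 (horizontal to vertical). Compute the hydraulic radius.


For a trapezoidal section with side slope z:
A = (b + z*y)*y = (5.1 + 1.6*3.42)*3.42 = 36.156 m^2.
P = b + 2*y*sqrt(1 + z^2) = 5.1 + 2*3.42*sqrt(1 + 1.6^2) = 18.006 m.
R = A/P = 36.156 / 18.006 = 2.008 m.

2.008


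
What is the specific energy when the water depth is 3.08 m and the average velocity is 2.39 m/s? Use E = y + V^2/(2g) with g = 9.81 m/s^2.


Specific energy E = y + V^2/(2g).
Velocity head = V^2/(2g) = 2.39^2 / (2*9.81) = 5.7121 / 19.62 = 0.2911 m.
E = 3.08 + 0.2911 = 3.3711 m.

3.3711


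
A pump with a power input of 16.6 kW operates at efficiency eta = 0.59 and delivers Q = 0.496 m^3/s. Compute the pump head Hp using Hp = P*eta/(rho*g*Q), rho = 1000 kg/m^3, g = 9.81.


Pump head formula: Hp = P * eta / (rho * g * Q).
Numerator: P * eta = 16.6 * 1000 * 0.59 = 9794.0 W.
Denominator: rho * g * Q = 1000 * 9.81 * 0.496 = 4865.76.
Hp = 9794.0 / 4865.76 = 2.01 m.

2.01


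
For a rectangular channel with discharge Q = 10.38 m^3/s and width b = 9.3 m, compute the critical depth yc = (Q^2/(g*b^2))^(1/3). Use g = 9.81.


Using yc = (Q^2 / (g * b^2))^(1/3):
Q^2 = 10.38^2 = 107.74.
g * b^2 = 9.81 * 9.3^2 = 9.81 * 86.49 = 848.47.
Q^2 / (g*b^2) = 107.74 / 848.47 = 0.127.
yc = 0.127^(1/3) = 0.5026 m.

0.5026


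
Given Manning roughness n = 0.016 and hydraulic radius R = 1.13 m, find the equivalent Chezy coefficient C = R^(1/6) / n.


The Chezy coefficient relates to Manning's n through C = R^(1/6) / n.
R^(1/6) = 1.13^(1/6) = 1.020578.
C = 1.020578 / 0.016 = 63.79 m^(1/2)/s.

63.79


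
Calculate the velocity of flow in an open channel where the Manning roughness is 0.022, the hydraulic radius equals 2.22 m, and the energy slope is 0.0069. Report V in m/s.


Manning's equation gives V = (1/n) * R^(2/3) * S^(1/2).
First, compute R^(2/3) = 2.22^(2/3) = 1.7018.
Next, S^(1/2) = 0.0069^(1/2) = 0.083066.
Then 1/n = 1/0.022 = 45.45.
V = 45.45 * 1.7018 * 0.083066 = 6.4255 m/s.

6.4255


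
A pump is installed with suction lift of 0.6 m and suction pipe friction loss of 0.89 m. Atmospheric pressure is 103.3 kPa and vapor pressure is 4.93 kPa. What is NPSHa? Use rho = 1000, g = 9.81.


NPSHa = p_atm/(rho*g) - z_s - hf_s - p_vap/(rho*g).
p_atm/(rho*g) = 103.3*1000 / (1000*9.81) = 10.53 m.
p_vap/(rho*g) = 4.93*1000 / (1000*9.81) = 0.503 m.
NPSHa = 10.53 - 0.6 - 0.89 - 0.503
      = 8.54 m.

8.54


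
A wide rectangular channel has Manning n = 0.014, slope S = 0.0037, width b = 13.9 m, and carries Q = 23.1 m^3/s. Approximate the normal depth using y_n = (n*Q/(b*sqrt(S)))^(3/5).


We use the wide-channel approximation y_n = (n*Q/(b*sqrt(S)))^(3/5).
sqrt(S) = sqrt(0.0037) = 0.060828.
Numerator: n*Q = 0.014 * 23.1 = 0.3234.
Denominator: b*sqrt(S) = 13.9 * 0.060828 = 0.845509.
arg = 0.3825.
y_n = 0.3825^(3/5) = 0.5618 m.

0.5618


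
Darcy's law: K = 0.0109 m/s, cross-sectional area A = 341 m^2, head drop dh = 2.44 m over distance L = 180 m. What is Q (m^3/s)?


Darcy's law: Q = K * A * i, where i = dh/L.
Hydraulic gradient i = 2.44 / 180 = 0.013556.
Q = 0.0109 * 341 * 0.013556
  = 0.0504 m^3/s.

0.0504


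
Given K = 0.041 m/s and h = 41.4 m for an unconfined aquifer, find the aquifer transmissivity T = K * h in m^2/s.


Transmissivity is defined as T = K * h.
T = 0.041 * 41.4
  = 1.6974 m^2/s.

1.6974


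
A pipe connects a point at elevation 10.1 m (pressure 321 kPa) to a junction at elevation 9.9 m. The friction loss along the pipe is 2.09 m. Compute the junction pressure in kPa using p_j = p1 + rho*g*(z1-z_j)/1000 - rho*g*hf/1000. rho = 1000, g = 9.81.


Junction pressure: p_j = p1 + rho*g*(z1 - z_j)/1000 - rho*g*hf/1000.
Elevation term = 1000*9.81*(10.1 - 9.9)/1000 = 1.962 kPa.
Friction term = 1000*9.81*2.09/1000 = 20.503 kPa.
p_j = 321 + 1.962 - 20.503 = 302.46 kPa.

302.46


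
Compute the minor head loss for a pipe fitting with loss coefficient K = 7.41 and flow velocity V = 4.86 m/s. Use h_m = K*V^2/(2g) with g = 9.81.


Minor loss formula: h_m = K * V^2/(2g).
V^2 = 4.86^2 = 23.6196.
V^2/(2g) = 23.6196 / 19.62 = 1.2039 m.
h_m = 7.41 * 1.2039 = 8.9206 m.

8.9206


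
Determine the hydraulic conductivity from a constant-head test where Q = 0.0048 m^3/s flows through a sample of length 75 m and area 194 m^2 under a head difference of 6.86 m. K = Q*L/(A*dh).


From K = Q*L / (A*dh):
Numerator: Q*L = 0.0048 * 75 = 0.36.
Denominator: A*dh = 194 * 6.86 = 1330.84.
K = 0.36 / 1330.84 = 0.000271 m/s.

0.000271


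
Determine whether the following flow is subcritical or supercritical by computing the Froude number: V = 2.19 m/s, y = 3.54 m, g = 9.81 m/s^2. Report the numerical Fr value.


The Froude number is defined as Fr = V / sqrt(g*y).
g*y = 9.81 * 3.54 = 34.7274.
sqrt(g*y) = sqrt(34.7274) = 5.893.
Fr = 2.19 / 5.893 = 0.3716.
Since Fr < 1, the flow is subcritical.

0.3716


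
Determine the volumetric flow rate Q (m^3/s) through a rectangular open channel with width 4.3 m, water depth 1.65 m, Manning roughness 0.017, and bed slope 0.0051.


For a rectangular channel, the cross-sectional area A = b * y = 4.3 * 1.65 = 7.09 m^2.
The wetted perimeter P = b + 2y = 4.3 + 2*1.65 = 7.6 m.
Hydraulic radius R = A/P = 7.09/7.6 = 0.9336 m.
Velocity V = (1/n)*R^(2/3)*S^(1/2) = (1/0.017)*0.9336^(2/3)*0.0051^(1/2) = 4.0126 m/s.
Discharge Q = A * V = 7.09 * 4.0126 = 28.47 m^3/s.

28.47


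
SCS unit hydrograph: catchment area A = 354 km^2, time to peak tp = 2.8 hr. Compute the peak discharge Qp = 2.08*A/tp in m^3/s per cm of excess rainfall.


SCS formula: Qp = 2.08 * A / tp.
Qp = 2.08 * 354 / 2.8
   = 736.32 / 2.8
   = 262.97 m^3/s per cm.

262.97


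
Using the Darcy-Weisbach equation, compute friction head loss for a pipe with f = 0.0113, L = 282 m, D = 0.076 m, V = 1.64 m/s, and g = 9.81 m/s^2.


Darcy-Weisbach equation: h_f = f * (L/D) * V^2/(2g).
f * L/D = 0.0113 * 282/0.076 = 41.9289.
V^2/(2g) = 1.64^2 / (2*9.81) = 2.6896 / 19.62 = 0.1371 m.
h_f = 41.9289 * 0.1371 = 5.748 m.

5.748


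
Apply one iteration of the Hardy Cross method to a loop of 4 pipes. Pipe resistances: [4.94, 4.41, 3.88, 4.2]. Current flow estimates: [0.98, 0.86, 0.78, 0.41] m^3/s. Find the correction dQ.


Numerator terms (r*Q*|Q|): 4.94*0.98*|0.98| = 4.7444; 4.41*0.86*|0.86| = 3.2616; 3.88*0.78*|0.78| = 2.3606; 4.2*0.41*|0.41| = 0.706.
Sum of numerator = 11.0726.
Denominator terms (r*|Q|): 4.94*|0.98| = 4.8412; 4.41*|0.86| = 3.7926; 3.88*|0.78| = 3.0264; 4.2*|0.41| = 1.722.
2 * sum of denominator = 2 * 13.3822 = 26.7644.
dQ = -11.0726 / 26.7644 = -0.4137 m^3/s.

-0.4137


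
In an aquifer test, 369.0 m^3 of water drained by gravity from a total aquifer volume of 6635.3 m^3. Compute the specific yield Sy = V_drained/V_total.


Specific yield Sy = Volume drained / Total volume.
Sy = 369.0 / 6635.3
   = 0.0556.

0.0556


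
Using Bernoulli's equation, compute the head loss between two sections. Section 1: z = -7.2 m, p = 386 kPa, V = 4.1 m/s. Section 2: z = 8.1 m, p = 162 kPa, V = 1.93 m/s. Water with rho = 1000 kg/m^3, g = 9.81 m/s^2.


Total head at each section: H = z + p/(rho*g) + V^2/(2g).
H1 = -7.2 + 386*1000/(1000*9.81) + 4.1^2/(2*9.81)
   = -7.2 + 39.348 + 0.8568
   = 33.004 m.
H2 = 8.1 + 162*1000/(1000*9.81) + 1.93^2/(2*9.81)
   = 8.1 + 16.514 + 0.1899
   = 24.804 m.
h_L = H1 - H2 = 33.004 - 24.804 = 8.201 m.

8.201


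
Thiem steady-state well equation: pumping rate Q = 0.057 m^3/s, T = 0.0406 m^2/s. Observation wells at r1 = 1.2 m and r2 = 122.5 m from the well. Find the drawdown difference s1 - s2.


Thiem equation: s1 - s2 = Q/(2*pi*T) * ln(r2/r1).
ln(r2/r1) = ln(122.5/1.2) = 4.6258.
Q/(2*pi*T) = 0.057 / (2*pi*0.0406) = 0.057 / 0.2551 = 0.2234.
s1 - s2 = 0.2234 * 4.6258 = 1.0336 m.

1.0336


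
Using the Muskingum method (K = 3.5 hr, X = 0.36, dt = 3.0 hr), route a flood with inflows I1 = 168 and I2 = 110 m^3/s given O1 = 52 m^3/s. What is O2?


Muskingum coefficients:
denom = 2*K*(1-X) + dt = 2*3.5*(1-0.36) + 3.0 = 7.48.
C0 = (dt - 2*K*X)/denom = (3.0 - 2*3.5*0.36)/7.48 = 0.0642.
C1 = (dt + 2*K*X)/denom = (3.0 + 2*3.5*0.36)/7.48 = 0.738.
C2 = (2*K*(1-X) - dt)/denom = 0.1979.
O2 = C0*I2 + C1*I1 + C2*O1
   = 0.0642*110 + 0.738*168 + 0.1979*52
   = 141.33 m^3/s.

141.33


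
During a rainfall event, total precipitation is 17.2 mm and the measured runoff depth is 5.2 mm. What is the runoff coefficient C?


The runoff coefficient C = runoff depth / rainfall depth.
C = 5.2 / 17.2
  = 0.3023.

0.3023


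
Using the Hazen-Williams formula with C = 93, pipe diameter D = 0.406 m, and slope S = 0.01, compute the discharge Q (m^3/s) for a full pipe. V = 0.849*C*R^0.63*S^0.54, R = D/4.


For a full circular pipe, R = D/4 = 0.406/4 = 0.1015 m.
V = 0.849 * 93 * 0.1015^0.63 * 0.01^0.54
  = 0.849 * 93 * 0.236632 * 0.083176
  = 1.554 m/s.
Pipe area A = pi*D^2/4 = pi*0.406^2/4 = 0.1295 m^2.
Q = A * V = 0.1295 * 1.554 = 0.2012 m^3/s.

0.2012


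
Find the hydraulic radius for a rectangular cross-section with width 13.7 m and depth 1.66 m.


For a rectangular section:
Flow area A = b * y = 13.7 * 1.66 = 22.74 m^2.
Wetted perimeter P = b + 2y = 13.7 + 2*1.66 = 17.02 m.
Hydraulic radius R = A/P = 22.74 / 17.02 = 1.3362 m.

1.3362


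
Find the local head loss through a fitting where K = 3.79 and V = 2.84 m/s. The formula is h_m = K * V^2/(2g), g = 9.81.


Minor loss formula: h_m = K * V^2/(2g).
V^2 = 2.84^2 = 8.0656.
V^2/(2g) = 8.0656 / 19.62 = 0.4111 m.
h_m = 3.79 * 0.4111 = 1.558 m.

1.558


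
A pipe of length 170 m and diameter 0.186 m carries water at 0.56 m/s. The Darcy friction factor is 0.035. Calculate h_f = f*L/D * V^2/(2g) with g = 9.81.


Darcy-Weisbach equation: h_f = f * (L/D) * V^2/(2g).
f * L/D = 0.035 * 170/0.186 = 31.9892.
V^2/(2g) = 0.56^2 / (2*9.81) = 0.3136 / 19.62 = 0.016 m.
h_f = 31.9892 * 0.016 = 0.511 m.

0.511


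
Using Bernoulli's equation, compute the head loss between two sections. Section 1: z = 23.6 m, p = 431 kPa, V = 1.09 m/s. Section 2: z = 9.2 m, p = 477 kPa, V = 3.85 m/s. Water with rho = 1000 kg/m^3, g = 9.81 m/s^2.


Total head at each section: H = z + p/(rho*g) + V^2/(2g).
H1 = 23.6 + 431*1000/(1000*9.81) + 1.09^2/(2*9.81)
   = 23.6 + 43.935 + 0.0606
   = 67.595 m.
H2 = 9.2 + 477*1000/(1000*9.81) + 3.85^2/(2*9.81)
   = 9.2 + 48.624 + 0.7555
   = 58.579 m.
h_L = H1 - H2 = 67.595 - 58.579 = 9.016 m.

9.016


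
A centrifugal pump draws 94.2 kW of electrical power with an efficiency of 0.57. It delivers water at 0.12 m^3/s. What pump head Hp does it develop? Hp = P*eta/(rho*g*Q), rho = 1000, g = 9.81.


Pump head formula: Hp = P * eta / (rho * g * Q).
Numerator: P * eta = 94.2 * 1000 * 0.57 = 53694.0 W.
Denominator: rho * g * Q = 1000 * 9.81 * 0.12 = 1177.2.
Hp = 53694.0 / 1177.2 = 45.61 m.

45.61


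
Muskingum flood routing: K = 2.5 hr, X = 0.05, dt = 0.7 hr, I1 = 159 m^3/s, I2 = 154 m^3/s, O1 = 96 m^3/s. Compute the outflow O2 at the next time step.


Muskingum coefficients:
denom = 2*K*(1-X) + dt = 2*2.5*(1-0.05) + 0.7 = 5.45.
C0 = (dt - 2*K*X)/denom = (0.7 - 2*2.5*0.05)/5.45 = 0.0826.
C1 = (dt + 2*K*X)/denom = (0.7 + 2*2.5*0.05)/5.45 = 0.1743.
C2 = (2*K*(1-X) - dt)/denom = 0.7431.
O2 = C0*I2 + C1*I1 + C2*O1
   = 0.0826*154 + 0.1743*159 + 0.7431*96
   = 111.77 m^3/s.

111.77


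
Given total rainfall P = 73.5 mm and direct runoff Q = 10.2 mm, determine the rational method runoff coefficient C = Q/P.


The runoff coefficient C = runoff depth / rainfall depth.
C = 10.2 / 73.5
  = 0.1388.

0.1388


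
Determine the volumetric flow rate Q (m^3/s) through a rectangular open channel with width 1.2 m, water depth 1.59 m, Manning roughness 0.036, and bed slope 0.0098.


For a rectangular channel, the cross-sectional area A = b * y = 1.2 * 1.59 = 1.91 m^2.
The wetted perimeter P = b + 2y = 1.2 + 2*1.59 = 4.38 m.
Hydraulic radius R = A/P = 1.91/4.38 = 0.4356 m.
Velocity V = (1/n)*R^(2/3)*S^(1/2) = (1/0.036)*0.4356^(2/3)*0.0098^(1/2) = 1.5802 m/s.
Discharge Q = A * V = 1.91 * 1.5802 = 3.015 m^3/s.

3.015


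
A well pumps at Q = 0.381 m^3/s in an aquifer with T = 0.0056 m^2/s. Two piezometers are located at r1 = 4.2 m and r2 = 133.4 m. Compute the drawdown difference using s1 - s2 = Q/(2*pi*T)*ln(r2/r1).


Thiem equation: s1 - s2 = Q/(2*pi*T) * ln(r2/r1).
ln(r2/r1) = ln(133.4/4.2) = 3.4583.
Q/(2*pi*T) = 0.381 / (2*pi*0.0056) = 0.381 / 0.0352 = 10.8282.
s1 - s2 = 10.8282 * 3.4583 = 37.4469 m.

37.4469


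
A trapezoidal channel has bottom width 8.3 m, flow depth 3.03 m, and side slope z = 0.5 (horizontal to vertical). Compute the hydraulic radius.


For a trapezoidal section with side slope z:
A = (b + z*y)*y = (8.3 + 0.5*3.03)*3.03 = 29.739 m^2.
P = b + 2*y*sqrt(1 + z^2) = 8.3 + 2*3.03*sqrt(1 + 0.5^2) = 15.075 m.
R = A/P = 29.739 / 15.075 = 1.9727 m.

1.9727


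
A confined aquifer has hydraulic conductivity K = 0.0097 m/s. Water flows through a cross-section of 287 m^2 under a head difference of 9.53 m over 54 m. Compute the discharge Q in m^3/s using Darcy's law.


Darcy's law: Q = K * A * i, where i = dh/L.
Hydraulic gradient i = 9.53 / 54 = 0.176481.
Q = 0.0097 * 287 * 0.176481
  = 0.4913 m^3/s.

0.4913


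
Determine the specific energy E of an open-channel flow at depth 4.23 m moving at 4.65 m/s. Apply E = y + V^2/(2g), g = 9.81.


Specific energy E = y + V^2/(2g).
Velocity head = V^2/(2g) = 4.65^2 / (2*9.81) = 21.6225 / 19.62 = 1.1021 m.
E = 4.23 + 1.1021 = 5.3321 m.

5.3321


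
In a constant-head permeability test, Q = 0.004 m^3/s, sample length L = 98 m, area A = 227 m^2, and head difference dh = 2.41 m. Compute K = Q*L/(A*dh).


From K = Q*L / (A*dh):
Numerator: Q*L = 0.004 * 98 = 0.392.
Denominator: A*dh = 227 * 2.41 = 547.07.
K = 0.392 / 547.07 = 0.000717 m/s.

0.000717


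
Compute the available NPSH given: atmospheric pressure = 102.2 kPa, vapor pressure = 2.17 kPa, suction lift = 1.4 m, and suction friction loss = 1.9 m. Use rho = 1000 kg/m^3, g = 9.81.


NPSHa = p_atm/(rho*g) - z_s - hf_s - p_vap/(rho*g).
p_atm/(rho*g) = 102.2*1000 / (1000*9.81) = 10.418 m.
p_vap/(rho*g) = 2.17*1000 / (1000*9.81) = 0.221 m.
NPSHa = 10.418 - 1.4 - 1.9 - 0.221
      = 6.9 m.

6.9


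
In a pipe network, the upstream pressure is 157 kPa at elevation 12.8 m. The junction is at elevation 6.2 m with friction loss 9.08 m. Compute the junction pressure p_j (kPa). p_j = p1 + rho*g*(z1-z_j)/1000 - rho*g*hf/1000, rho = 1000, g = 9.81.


Junction pressure: p_j = p1 + rho*g*(z1 - z_j)/1000 - rho*g*hf/1000.
Elevation term = 1000*9.81*(12.8 - 6.2)/1000 = 64.746 kPa.
Friction term = 1000*9.81*9.08/1000 = 89.075 kPa.
p_j = 157 + 64.746 - 89.075 = 132.67 kPa.

132.67


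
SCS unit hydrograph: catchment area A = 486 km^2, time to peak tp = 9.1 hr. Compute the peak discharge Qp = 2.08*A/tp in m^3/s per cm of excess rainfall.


SCS formula: Qp = 2.08 * A / tp.
Qp = 2.08 * 486 / 9.1
   = 1010.88 / 9.1
   = 111.09 m^3/s per cm.

111.09


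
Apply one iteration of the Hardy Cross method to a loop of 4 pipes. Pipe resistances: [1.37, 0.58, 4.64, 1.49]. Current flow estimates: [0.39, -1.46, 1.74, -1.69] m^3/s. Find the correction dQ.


Numerator terms (r*Q*|Q|): 1.37*0.39*|0.39| = 0.2084; 0.58*-1.46*|-1.46| = -1.2363; 4.64*1.74*|1.74| = 14.0481; 1.49*-1.69*|-1.69| = -4.2556.
Sum of numerator = 8.7645.
Denominator terms (r*|Q|): 1.37*|0.39| = 0.5343; 0.58*|-1.46| = 0.8468; 4.64*|1.74| = 8.0736; 1.49*|-1.69| = 2.5181.
2 * sum of denominator = 2 * 11.9728 = 23.9456.
dQ = -8.7645 / 23.9456 = -0.366 m^3/s.

-0.366


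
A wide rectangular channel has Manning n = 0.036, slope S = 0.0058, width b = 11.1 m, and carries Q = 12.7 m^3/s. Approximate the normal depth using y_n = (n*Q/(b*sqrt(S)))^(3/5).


We use the wide-channel approximation y_n = (n*Q/(b*sqrt(S)))^(3/5).
sqrt(S) = sqrt(0.0058) = 0.076158.
Numerator: n*Q = 0.036 * 12.7 = 0.4572.
Denominator: b*sqrt(S) = 11.1 * 0.076158 = 0.845354.
arg = 0.5408.
y_n = 0.5408^(3/5) = 0.6916 m.

0.6916


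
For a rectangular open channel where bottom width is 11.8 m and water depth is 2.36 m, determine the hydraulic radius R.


For a rectangular section:
Flow area A = b * y = 11.8 * 2.36 = 27.85 m^2.
Wetted perimeter P = b + 2y = 11.8 + 2*2.36 = 16.52 m.
Hydraulic radius R = A/P = 27.85 / 16.52 = 1.6857 m.

1.6857
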